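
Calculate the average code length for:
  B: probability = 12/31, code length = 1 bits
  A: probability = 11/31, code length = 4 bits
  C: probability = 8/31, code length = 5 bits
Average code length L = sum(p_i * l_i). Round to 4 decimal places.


Weighted contributions p_i * l_i:
  B: (12/31) * 1 = 12/31
  A: (11/31) * 4 = 44/31
  C: (8/31) * 5 = 40/31
Sum = (12 + 44 + 40)/31 = 96/31

L = 96/31 = 3.0968 bits/symbol


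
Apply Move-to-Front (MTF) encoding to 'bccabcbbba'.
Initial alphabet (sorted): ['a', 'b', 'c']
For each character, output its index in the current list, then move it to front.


MTF encoding:
'b': index 1 in ['a', 'b', 'c'] -> ['b', 'a', 'c']
'c': index 2 in ['b', 'a', 'c'] -> ['c', 'b', 'a']
'c': index 0 in ['c', 'b', 'a'] -> ['c', 'b', 'a']
'a': index 2 in ['c', 'b', 'a'] -> ['a', 'c', 'b']
'b': index 2 in ['a', 'c', 'b'] -> ['b', 'a', 'c']
'c': index 2 in ['b', 'a', 'c'] -> ['c', 'b', 'a']
'b': index 1 in ['c', 'b', 'a'] -> ['b', 'c', 'a']
'b': index 0 in ['b', 'c', 'a'] -> ['b', 'c', 'a']
'b': index 0 in ['b', 'c', 'a'] -> ['b', 'c', 'a']
'a': index 2 in ['b', 'c', 'a'] -> ['a', 'b', 'c']


Output: [1, 2, 0, 2, 2, 2, 1, 0, 0, 2]


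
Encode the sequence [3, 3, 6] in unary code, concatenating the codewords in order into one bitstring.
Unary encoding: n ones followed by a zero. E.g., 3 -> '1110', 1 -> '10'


Encode each number as n ones followed by a terminating 0:
  3 -> 1110 (4 bits)
  3 -> 1110 (4 bits)
  6 -> 1111110 (7 bits)
Total length = 4 + 4 + 7 = 15 bits.

Unary([3, 3, 6]) = 111011101111110 (15 bits)


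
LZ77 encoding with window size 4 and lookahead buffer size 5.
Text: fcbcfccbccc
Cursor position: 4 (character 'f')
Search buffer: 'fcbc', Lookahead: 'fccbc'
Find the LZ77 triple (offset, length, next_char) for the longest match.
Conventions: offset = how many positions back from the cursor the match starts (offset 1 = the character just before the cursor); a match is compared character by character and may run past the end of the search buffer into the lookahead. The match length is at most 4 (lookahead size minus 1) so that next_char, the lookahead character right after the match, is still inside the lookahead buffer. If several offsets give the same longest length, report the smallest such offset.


Try each offset into the search buffer:
  offset=1 (pos 3, char 'c'): match length 0
  offset=2 (pos 2, char 'b'): match length 0
  offset=3 (pos 1, char 'c'): match length 0
  offset=4 (pos 0, char 'f'): match length 2
Longest match has length 2 at offset 4.
next_char = character at position 4 + 2 = 6 -> 'c'

Best match: offset=4, length=2 (matching 'fc' starting at position 0)
LZ77 triple: (4, 2, 'c')


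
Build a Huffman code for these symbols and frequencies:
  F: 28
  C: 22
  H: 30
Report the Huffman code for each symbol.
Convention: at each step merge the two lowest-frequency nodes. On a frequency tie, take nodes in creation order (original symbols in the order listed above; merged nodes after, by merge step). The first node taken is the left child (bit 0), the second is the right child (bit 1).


Huffman tree construction:
Step 1: Merge C(22) + F(28) = 50
Step 2: Merge H(30) + (C+F)(50) = 80
Read each symbol's code off the tree from the root (left child = 0, right child = 1).

Codes:
  F: 11 (length 2)
  C: 10 (length 2)
  H: 0 (length 1)
Average code length: 130/80 = 1.6250 bits/symbol


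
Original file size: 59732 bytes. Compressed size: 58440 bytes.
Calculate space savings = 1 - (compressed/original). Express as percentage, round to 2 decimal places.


ratio = compressed/original = 58440/59732 = 0.97837
savings = 1 - ratio = 1 - 0.97837 = 0.02163
as a percentage: 0.02163 * 100 = 2.16%

Space savings = 1 - 58440/59732 = 2.16%


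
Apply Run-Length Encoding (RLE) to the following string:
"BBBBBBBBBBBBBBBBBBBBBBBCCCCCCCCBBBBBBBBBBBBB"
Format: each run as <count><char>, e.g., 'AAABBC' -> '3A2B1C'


Scanning runs left to right:
  i=0: run of 'B' x 23 -> '23B'
  i=23: run of 'C' x 8 -> '8C'
  i=31: run of 'B' x 13 -> '13B'

RLE = 23B8C13B


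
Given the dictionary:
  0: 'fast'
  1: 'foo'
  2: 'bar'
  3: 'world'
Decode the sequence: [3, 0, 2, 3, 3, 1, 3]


Look up each index in the dictionary:
  3 -> 'world'
  0 -> 'fast'
  2 -> 'bar'
  3 -> 'world'
  3 -> 'world'
  1 -> 'foo'
  3 -> 'world'

Decoded: "world fast bar world world foo world"


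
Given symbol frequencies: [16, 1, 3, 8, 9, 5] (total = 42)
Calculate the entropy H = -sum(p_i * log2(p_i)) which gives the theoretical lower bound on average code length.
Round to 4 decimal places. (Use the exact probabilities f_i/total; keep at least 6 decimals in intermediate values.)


Per-symbol terms -p_i * log2(p_i) with p_i = f_i/42:
  p = 16/42 = 0.380952: log2(p) = -1.392317, -p*log2(p) = 0.530407
  p = 1/42 = 0.023810: log2(p) = -5.392317, -p*log2(p) = 0.128389
  p = 3/42 = 0.071429: log2(p) = -3.807355, -p*log2(p) = 0.271954
  p = 8/42 = 0.190476: log2(p) = -2.392317, -p*log2(p) = 0.455680
  p = 9/42 = 0.214286: log2(p) = -2.222392, -p*log2(p) = 0.476227
  p = 5/42 = 0.119048: log2(p) = -3.070389, -p*log2(p) = 0.365523
H = 0.530407 + 0.128389 + 0.271954 + 0.455680 + 0.476227 + 0.365523 = 2.228180

H = 2.2282 bits/symbol


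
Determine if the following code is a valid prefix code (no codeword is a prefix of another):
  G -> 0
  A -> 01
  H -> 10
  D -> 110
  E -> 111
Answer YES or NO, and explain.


Checking each pair (does one codeword prefix another?):
  G='0' vs A='01': prefix -- VIOLATION

NO -- this is NOT a valid prefix code. G (0) is a prefix of A (01).


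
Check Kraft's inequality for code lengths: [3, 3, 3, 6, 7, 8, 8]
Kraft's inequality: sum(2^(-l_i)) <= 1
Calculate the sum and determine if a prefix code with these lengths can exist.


Sum = 2^(-3) + 2^(-3) + 2^(-3) + 2^(-6) + 2^(-7) + 2^(-8) + 2^(-8)
    = 0.125 + 0.125 + 0.125 + 0.015625 + 0.0078125 + 0.00390625 + 0.00390625
    = 104/256 = 0.40625
Since 0.40625 <= 1, Kraft's inequality IS satisfied.
A prefix code with these lengths CAN exist.

Kraft sum = 0.40625. Satisfied.


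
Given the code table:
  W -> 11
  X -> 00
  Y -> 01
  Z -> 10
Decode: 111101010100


Decoding:
11 -> W
11 -> W
01 -> Y
01 -> Y
01 -> Y
00 -> X


Result: WWYYYX


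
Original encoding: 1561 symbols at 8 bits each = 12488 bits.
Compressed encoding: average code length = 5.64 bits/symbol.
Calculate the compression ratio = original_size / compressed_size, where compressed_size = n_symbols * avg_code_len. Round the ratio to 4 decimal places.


original_size = n_symbols * orig_bits = 1561 * 8 = 12488 bits
compressed_size = n_symbols * avg_code_len = 1561 * 5.64 = 8804.04 bits
ratio = original_size / compressed_size = 12488 / 8804.04 = 1.4184

Compression ratio = 1.4184


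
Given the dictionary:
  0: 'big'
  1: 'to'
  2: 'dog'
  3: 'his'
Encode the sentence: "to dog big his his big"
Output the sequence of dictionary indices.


Look up each word in the dictionary:
  'to' -> 1
  'dog' -> 2
  'big' -> 0
  'his' -> 3
  'his' -> 3
  'big' -> 0

Encoded: [1, 2, 0, 3, 3, 0]


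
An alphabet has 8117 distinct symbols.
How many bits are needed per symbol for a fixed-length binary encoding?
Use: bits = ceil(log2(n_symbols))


log2(8117) = 12.9867
Bracket: 2^12 = 4096 < 8117 <= 2^13 = 8192
So ceil(log2(8117)) = 13

bits = ceil(log2(8117)) = ceil(12.9867) = 13 bits


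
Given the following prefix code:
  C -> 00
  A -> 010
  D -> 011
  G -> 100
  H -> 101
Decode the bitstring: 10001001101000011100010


Decoding step by step:
Bits 100 -> G
Bits 010 -> A
Bits 011 -> D
Bits 010 -> A
Bits 00 -> C
Bits 011 -> D
Bits 100 -> G
Bits 010 -> A


Decoded message: GADACDGA


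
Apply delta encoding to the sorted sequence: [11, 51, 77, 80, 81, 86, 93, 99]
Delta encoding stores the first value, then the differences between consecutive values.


First value: 11
Deltas:
  51 - 11 = 40
  77 - 51 = 26
  80 - 77 = 3
  81 - 80 = 1
  86 - 81 = 5
  93 - 86 = 7
  99 - 93 = 6


Delta encoded: [11, 40, 26, 3, 1, 5, 7, 6]


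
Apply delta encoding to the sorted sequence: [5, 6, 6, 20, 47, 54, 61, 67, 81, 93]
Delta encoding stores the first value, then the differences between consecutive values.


First value: 5
Deltas:
  6 - 5 = 1
  6 - 6 = 0
  20 - 6 = 14
  47 - 20 = 27
  54 - 47 = 7
  61 - 54 = 7
  67 - 61 = 6
  81 - 67 = 14
  93 - 81 = 12


Delta encoded: [5, 1, 0, 14, 27, 7, 7, 6, 14, 12]


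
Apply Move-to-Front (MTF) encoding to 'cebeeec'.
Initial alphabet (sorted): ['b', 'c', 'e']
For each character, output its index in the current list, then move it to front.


MTF encoding:
'c': index 1 in ['b', 'c', 'e'] -> ['c', 'b', 'e']
'e': index 2 in ['c', 'b', 'e'] -> ['e', 'c', 'b']
'b': index 2 in ['e', 'c', 'b'] -> ['b', 'e', 'c']
'e': index 1 in ['b', 'e', 'c'] -> ['e', 'b', 'c']
'e': index 0 in ['e', 'b', 'c'] -> ['e', 'b', 'c']
'e': index 0 in ['e', 'b', 'c'] -> ['e', 'b', 'c']
'c': index 2 in ['e', 'b', 'c'] -> ['c', 'e', 'b']


Output: [1, 2, 2, 1, 0, 0, 2]


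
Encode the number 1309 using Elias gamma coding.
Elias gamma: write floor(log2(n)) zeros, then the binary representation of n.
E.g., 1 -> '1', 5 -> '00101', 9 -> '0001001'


num_bits = floor(log2(1309)) + 1 = 11
leading_zeros = num_bits - 1 = 10
binary(1309) = 10100011101

Elias gamma(1309) = '0000000000' + '10100011101' = 000000000010100011101 (21 bits)


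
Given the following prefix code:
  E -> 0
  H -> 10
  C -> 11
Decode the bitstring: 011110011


Decoding step by step:
Bits 0 -> E
Bits 11 -> C
Bits 11 -> C
Bits 0 -> E
Bits 0 -> E
Bits 11 -> C


Decoded message: ECCEEC


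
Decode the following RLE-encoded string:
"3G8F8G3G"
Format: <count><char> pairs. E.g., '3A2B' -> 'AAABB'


Expanding each <count><char> pair:
  3G -> 'GGG'
  8F -> 'FFFFFFFF'
  8G -> 'GGGGGGGG'
  3G -> 'GGG'

Decoded = GGGFFFFFFFFGGGGGGGGGGG


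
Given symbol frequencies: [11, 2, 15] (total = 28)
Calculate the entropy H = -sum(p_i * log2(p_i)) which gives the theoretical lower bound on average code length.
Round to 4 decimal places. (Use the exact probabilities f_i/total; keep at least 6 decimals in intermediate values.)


Per-symbol terms -p_i * log2(p_i) with p_i = f_i/28:
  p = 11/28 = 0.392857: log2(p) = -1.347923, -p*log2(p) = 0.529541
  p = 2/28 = 0.071429: log2(p) = -3.807355, -p*log2(p) = 0.271954
  p = 15/28 = 0.535714: log2(p) = -0.900464, -p*log2(p) = 0.482392
H = 0.529541 + 0.271954 + 0.482392 = 1.283887

H = 1.2839 bits/symbol


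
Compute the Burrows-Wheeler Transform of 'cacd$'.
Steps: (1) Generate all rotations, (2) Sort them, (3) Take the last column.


Rotations (sorted):
  0: $cacd -> last char: d
  1: acd$c -> last char: c
  2: cacd$ -> last char: $
  3: cd$ca -> last char: a
  4: d$cac -> last char: c


BWT = dc$ac


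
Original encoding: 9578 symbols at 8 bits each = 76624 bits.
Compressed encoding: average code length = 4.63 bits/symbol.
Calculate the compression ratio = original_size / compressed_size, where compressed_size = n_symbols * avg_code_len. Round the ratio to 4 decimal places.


original_size = n_symbols * orig_bits = 9578 * 8 = 76624 bits
compressed_size = n_symbols * avg_code_len = 9578 * 4.63 = 44346.14 bits
ratio = original_size / compressed_size = 76624 / 44346.14 = 1.7279

Compression ratio = 1.7279


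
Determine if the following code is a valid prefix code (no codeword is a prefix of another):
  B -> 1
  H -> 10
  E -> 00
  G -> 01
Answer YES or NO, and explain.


Checking each pair (does one codeword prefix another?):
  B='1' vs H='10': prefix -- VIOLATION

NO -- this is NOT a valid prefix code. B (1) is a prefix of H (10).


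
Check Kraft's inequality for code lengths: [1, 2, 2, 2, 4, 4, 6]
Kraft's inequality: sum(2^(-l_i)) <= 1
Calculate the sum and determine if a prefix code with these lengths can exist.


Sum = 2^(-1) + 2^(-2) + 2^(-2) + 2^(-2) + 2^(-4) + 2^(-4) + 2^(-6)
    = 0.5 + 0.25 + 0.25 + 0.25 + 0.0625 + 0.0625 + 0.015625
    = 89/64 = 1.390625
Since 1.390625 > 1, Kraft's inequality is NOT satisfied.
A prefix code with these lengths CANNOT exist.

Kraft sum = 1.390625. Not satisfied.


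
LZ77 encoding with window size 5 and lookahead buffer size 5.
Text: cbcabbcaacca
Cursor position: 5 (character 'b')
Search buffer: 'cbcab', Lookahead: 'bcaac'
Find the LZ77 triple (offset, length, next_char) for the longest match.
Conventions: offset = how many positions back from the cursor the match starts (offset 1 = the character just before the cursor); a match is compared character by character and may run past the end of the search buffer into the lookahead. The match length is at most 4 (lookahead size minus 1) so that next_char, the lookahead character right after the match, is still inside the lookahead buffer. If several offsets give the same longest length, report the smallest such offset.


Try each offset into the search buffer:
  offset=1 (pos 4, char 'b'): match length 1
  offset=2 (pos 3, char 'a'): match length 0
  offset=3 (pos 2, char 'c'): match length 0
  offset=4 (pos 1, char 'b'): match length 3
  offset=5 (pos 0, char 'c'): match length 0
Longest match has length 3 at offset 4.
next_char = character at position 5 + 3 = 8 -> 'a'

Best match: offset=4, length=3 (matching 'bca' starting at position 1)
LZ77 triple: (4, 3, 'a')


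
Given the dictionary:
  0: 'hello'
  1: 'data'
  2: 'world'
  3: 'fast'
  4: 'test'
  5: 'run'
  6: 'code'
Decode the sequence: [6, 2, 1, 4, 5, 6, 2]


Look up each index in the dictionary:
  6 -> 'code'
  2 -> 'world'
  1 -> 'data'
  4 -> 'test'
  5 -> 'run'
  6 -> 'code'
  2 -> 'world'

Decoded: "code world data test run code world"


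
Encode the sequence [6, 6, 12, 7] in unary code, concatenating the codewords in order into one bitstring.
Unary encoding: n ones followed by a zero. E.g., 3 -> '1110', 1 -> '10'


Encode each number as n ones followed by a terminating 0:
  6 -> 1111110 (7 bits)
  6 -> 1111110 (7 bits)
  12 -> 1111111111110 (13 bits)
  7 -> 11111110 (8 bits)
Total length = 7 + 7 + 13 + 8 = 35 bits.

Unary([6, 6, 12, 7]) = 11111101111110111111111111011111110 (35 bits)


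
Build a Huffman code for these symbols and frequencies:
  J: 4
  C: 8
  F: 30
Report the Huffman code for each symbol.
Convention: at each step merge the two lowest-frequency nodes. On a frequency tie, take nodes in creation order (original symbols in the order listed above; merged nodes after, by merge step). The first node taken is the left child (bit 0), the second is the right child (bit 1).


Huffman tree construction:
Step 1: Merge J(4) + C(8) = 12
Step 2: Merge (J+C)(12) + F(30) = 42
Read each symbol's code off the tree from the root (left child = 0, right child = 1).

Codes:
  J: 00 (length 2)
  C: 01 (length 2)
  F: 1 (length 1)
Average code length: 54/42 = 1.2857 bits/symbol


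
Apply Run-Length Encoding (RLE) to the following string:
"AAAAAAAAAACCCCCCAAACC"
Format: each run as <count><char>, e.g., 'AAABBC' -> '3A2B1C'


Scanning runs left to right:
  i=0: run of 'A' x 10 -> '10A'
  i=10: run of 'C' x 6 -> '6C'
  i=16: run of 'A' x 3 -> '3A'
  i=19: run of 'C' x 2 -> '2C'

RLE = 10A6C3A2C


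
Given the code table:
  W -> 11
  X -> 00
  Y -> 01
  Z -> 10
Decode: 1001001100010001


Decoding:
10 -> Z
01 -> Y
00 -> X
11 -> W
00 -> X
01 -> Y
00 -> X
01 -> Y


Result: ZYXWXYXY


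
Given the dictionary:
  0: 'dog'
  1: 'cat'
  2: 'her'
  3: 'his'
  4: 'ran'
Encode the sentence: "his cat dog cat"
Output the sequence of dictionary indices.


Look up each word in the dictionary:
  'his' -> 3
  'cat' -> 1
  'dog' -> 0
  'cat' -> 1

Encoded: [3, 1, 0, 1]


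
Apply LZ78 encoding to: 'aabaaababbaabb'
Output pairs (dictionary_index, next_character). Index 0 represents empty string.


LZ78 encoding steps:
Dictionary: {0: ''}
Step 1: w='' (idx 0), next='a' -> output (0, 'a'), add 'a' as idx 1
Step 2: w='a' (idx 1), next='b' -> output (1, 'b'), add 'ab' as idx 2
Step 3: w='a' (idx 1), next='a' -> output (1, 'a'), add 'aa' as idx 3
Step 4: w='ab' (idx 2), next='a' -> output (2, 'a'), add 'aba' as idx 4
Step 5: w='' (idx 0), next='b' -> output (0, 'b'), add 'b' as idx 5
Step 6: w='b' (idx 5), next='a' -> output (5, 'a'), add 'ba' as idx 6
Step 7: w='ab' (idx 2), next='b' -> output (2, 'b'), add 'abb' as idx 7


Encoded: [(0, 'a'), (1, 'b'), (1, 'a'), (2, 'a'), (0, 'b'), (5, 'a'), (2, 'b')]


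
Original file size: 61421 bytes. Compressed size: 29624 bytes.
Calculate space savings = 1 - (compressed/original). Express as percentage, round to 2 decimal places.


ratio = compressed/original = 29624/61421 = 0.482311
savings = 1 - ratio = 1 - 0.482311 = 0.517689
as a percentage: 0.517689 * 100 = 51.77%

Space savings = 1 - 29624/61421 = 51.77%


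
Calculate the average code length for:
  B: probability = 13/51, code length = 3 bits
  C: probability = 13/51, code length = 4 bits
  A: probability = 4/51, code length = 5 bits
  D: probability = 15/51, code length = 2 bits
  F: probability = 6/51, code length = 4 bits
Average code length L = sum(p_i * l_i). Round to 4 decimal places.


Weighted contributions p_i * l_i:
  B: (13/51) * 3 = 39/51
  C: (13/51) * 4 = 52/51
  A: (4/51) * 5 = 20/51
  D: (15/51) * 2 = 30/51
  F: (6/51) * 4 = 24/51
Sum = (39 + 52 + 20 + 30 + 24)/51 = 165/51

L = 165/51 = 3.2353 bits/symbol


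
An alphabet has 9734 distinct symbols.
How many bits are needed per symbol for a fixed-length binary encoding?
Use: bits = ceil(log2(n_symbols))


log2(9734) = 13.2488
Bracket: 2^13 = 8192 < 9734 <= 2^14 = 16384
So ceil(log2(9734)) = 14

bits = ceil(log2(9734)) = ceil(13.2488) = 14 bits


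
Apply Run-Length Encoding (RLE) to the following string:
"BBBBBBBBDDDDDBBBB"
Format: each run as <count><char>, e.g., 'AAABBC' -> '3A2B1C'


Scanning runs left to right:
  i=0: run of 'B' x 8 -> '8B'
  i=8: run of 'D' x 5 -> '5D'
  i=13: run of 'B' x 4 -> '4B'

RLE = 8B5D4B


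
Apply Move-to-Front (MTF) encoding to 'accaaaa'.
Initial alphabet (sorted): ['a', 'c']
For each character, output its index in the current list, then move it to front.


MTF encoding:
'a': index 0 in ['a', 'c'] -> ['a', 'c']
'c': index 1 in ['a', 'c'] -> ['c', 'a']
'c': index 0 in ['c', 'a'] -> ['c', 'a']
'a': index 1 in ['c', 'a'] -> ['a', 'c']
'a': index 0 in ['a', 'c'] -> ['a', 'c']
'a': index 0 in ['a', 'c'] -> ['a', 'c']
'a': index 0 in ['a', 'c'] -> ['a', 'c']


Output: [0, 1, 0, 1, 0, 0, 0]


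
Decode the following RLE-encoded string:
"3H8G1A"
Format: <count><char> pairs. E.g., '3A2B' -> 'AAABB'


Expanding each <count><char> pair:
  3H -> 'HHH'
  8G -> 'GGGGGGGG'
  1A -> 'A'

Decoded = HHHGGGGGGGGA


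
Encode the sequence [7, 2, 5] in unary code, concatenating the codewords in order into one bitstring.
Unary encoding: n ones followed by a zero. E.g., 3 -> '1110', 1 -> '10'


Encode each number as n ones followed by a terminating 0:
  7 -> 11111110 (8 bits)
  2 -> 110 (3 bits)
  5 -> 111110 (6 bits)
Total length = 8 + 3 + 6 = 17 bits.

Unary([7, 2, 5]) = 11111110110111110 (17 bits)


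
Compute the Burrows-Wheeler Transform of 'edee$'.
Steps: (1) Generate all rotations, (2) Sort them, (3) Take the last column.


Rotations (sorted):
  0: $edee -> last char: e
  1: dee$e -> last char: e
  2: e$ede -> last char: e
  3: edee$ -> last char: $
  4: ee$ed -> last char: d


BWT = eee$d


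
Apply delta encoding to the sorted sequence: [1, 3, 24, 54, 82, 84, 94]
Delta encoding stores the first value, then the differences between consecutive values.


First value: 1
Deltas:
  3 - 1 = 2
  24 - 3 = 21
  54 - 24 = 30
  82 - 54 = 28
  84 - 82 = 2
  94 - 84 = 10


Delta encoded: [1, 2, 21, 30, 28, 2, 10]


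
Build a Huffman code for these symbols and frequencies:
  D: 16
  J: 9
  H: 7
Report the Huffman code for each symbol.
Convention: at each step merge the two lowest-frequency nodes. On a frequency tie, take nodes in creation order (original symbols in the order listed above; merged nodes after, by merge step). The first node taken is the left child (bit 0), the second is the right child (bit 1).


Huffman tree construction:
Step 1: Merge H(7) + J(9) = 16
Step 2: Merge D(16) + (H+J)(16) = 32
Read each symbol's code off the tree from the root (left child = 0, right child = 1).

Codes:
  D: 0 (length 1)
  J: 11 (length 2)
  H: 10 (length 2)
Average code length: 48/32 = 1.5000 bits/symbol


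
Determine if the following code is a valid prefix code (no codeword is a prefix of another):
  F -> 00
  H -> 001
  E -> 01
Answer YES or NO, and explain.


Checking each pair (does one codeword prefix another?):
  F='00' vs H='001': prefix -- VIOLATION

NO -- this is NOT a valid prefix code. F (00) is a prefix of H (001).


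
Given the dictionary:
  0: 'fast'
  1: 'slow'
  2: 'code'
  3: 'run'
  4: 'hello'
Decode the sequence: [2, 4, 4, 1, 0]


Look up each index in the dictionary:
  2 -> 'code'
  4 -> 'hello'
  4 -> 'hello'
  1 -> 'slow'
  0 -> 'fast'

Decoded: "code hello hello slow fast"


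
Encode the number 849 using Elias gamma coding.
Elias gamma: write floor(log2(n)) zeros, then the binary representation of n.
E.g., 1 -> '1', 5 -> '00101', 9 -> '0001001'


num_bits = floor(log2(849)) + 1 = 10
leading_zeros = num_bits - 1 = 9
binary(849) = 1101010001

Elias gamma(849) = '000000000' + '1101010001' = 0000000001101010001 (19 bits)


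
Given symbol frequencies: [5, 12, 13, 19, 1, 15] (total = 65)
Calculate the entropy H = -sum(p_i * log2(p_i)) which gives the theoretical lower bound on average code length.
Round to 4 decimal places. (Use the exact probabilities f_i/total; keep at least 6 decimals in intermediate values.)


Per-symbol terms -p_i * log2(p_i) with p_i = f_i/65:
  p = 5/65 = 0.076923: log2(p) = -3.700440, -p*log2(p) = 0.284649
  p = 12/65 = 0.184615: log2(p) = -2.437405, -p*log2(p) = 0.449983
  p = 13/65 = 0.200000: log2(p) = -2.321928, -p*log2(p) = 0.464386
  p = 19/65 = 0.292308: log2(p) = -1.774440, -p*log2(p) = 0.518683
  p = 1/65 = 0.015385: log2(p) = -6.022368, -p*log2(p) = 0.092652
  p = 15/65 = 0.230769: log2(p) = -2.115477, -p*log2(p) = 0.488187
H = 0.284649 + 0.449983 + 0.464386 + 0.518683 + 0.092652 + 0.488187 = 2.298540

H = 2.2985 bits/symbol


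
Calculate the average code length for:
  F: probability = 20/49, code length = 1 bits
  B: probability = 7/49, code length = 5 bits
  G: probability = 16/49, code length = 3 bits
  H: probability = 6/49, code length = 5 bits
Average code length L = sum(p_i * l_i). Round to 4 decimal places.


Weighted contributions p_i * l_i:
  F: (20/49) * 1 = 20/49
  B: (7/49) * 5 = 35/49
  G: (16/49) * 3 = 48/49
  H: (6/49) * 5 = 30/49
Sum = (20 + 35 + 48 + 30)/49 = 133/49

L = 133/49 = 2.7143 bits/symbol


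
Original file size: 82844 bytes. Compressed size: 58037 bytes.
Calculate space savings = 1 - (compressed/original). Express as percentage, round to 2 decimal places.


ratio = compressed/original = 58037/82844 = 0.700558
savings = 1 - ratio = 1 - 0.700558 = 0.299442
as a percentage: 0.299442 * 100 = 29.94%

Space savings = 1 - 58037/82844 = 29.94%


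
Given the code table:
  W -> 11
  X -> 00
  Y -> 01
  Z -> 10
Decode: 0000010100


Decoding:
00 -> X
00 -> X
01 -> Y
01 -> Y
00 -> X


Result: XXYYX


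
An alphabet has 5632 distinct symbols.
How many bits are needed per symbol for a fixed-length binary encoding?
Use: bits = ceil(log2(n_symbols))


log2(5632) = 12.4594
Bracket: 2^12 = 4096 < 5632 <= 2^13 = 8192
So ceil(log2(5632)) = 13

bits = ceil(log2(5632)) = ceil(12.4594) = 13 bits


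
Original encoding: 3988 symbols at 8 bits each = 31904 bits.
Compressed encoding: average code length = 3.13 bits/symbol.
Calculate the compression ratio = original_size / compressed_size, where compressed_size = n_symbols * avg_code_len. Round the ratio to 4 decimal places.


original_size = n_symbols * orig_bits = 3988 * 8 = 31904 bits
compressed_size = n_symbols * avg_code_len = 3988 * 3.13 = 12482.44 bits
ratio = original_size / compressed_size = 31904 / 12482.44 = 2.5559

Compression ratio = 2.5559


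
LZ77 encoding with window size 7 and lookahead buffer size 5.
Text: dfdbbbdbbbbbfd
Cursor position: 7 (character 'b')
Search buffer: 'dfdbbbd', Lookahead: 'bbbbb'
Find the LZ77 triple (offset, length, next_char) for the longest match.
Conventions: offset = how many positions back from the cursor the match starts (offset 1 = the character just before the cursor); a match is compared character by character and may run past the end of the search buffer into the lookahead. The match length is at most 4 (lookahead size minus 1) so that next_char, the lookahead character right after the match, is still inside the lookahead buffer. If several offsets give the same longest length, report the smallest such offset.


Try each offset into the search buffer:
  offset=1 (pos 6, char 'd'): match length 0
  offset=2 (pos 5, char 'b'): match length 1
  offset=3 (pos 4, char 'b'): match length 2
  offset=4 (pos 3, char 'b'): match length 3
  offset=5 (pos 2, char 'd'): match length 0
  offset=6 (pos 1, char 'f'): match length 0
  offset=7 (pos 0, char 'd'): match length 0
Longest match has length 3 at offset 4.
next_char = character at position 7 + 3 = 10 -> 'b'

Best match: offset=4, length=3 (matching 'bbb' starting at position 3)
LZ77 triple: (4, 3, 'b')


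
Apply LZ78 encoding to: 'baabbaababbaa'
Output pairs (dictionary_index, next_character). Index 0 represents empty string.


LZ78 encoding steps:
Dictionary: {0: ''}
Step 1: w='' (idx 0), next='b' -> output (0, 'b'), add 'b' as idx 1
Step 2: w='' (idx 0), next='a' -> output (0, 'a'), add 'a' as idx 2
Step 3: w='a' (idx 2), next='b' -> output (2, 'b'), add 'ab' as idx 3
Step 4: w='b' (idx 1), next='a' -> output (1, 'a'), add 'ba' as idx 4
Step 5: w='ab' (idx 3), next='a' -> output (3, 'a'), add 'aba' as idx 5
Step 6: w='b' (idx 1), next='b' -> output (1, 'b'), add 'bb' as idx 6
Step 7: w='a' (idx 2), next='a' -> output (2, 'a'), add 'aa' as idx 7


Encoded: [(0, 'b'), (0, 'a'), (2, 'b'), (1, 'a'), (3, 'a'), (1, 'b'), (2, 'a')]


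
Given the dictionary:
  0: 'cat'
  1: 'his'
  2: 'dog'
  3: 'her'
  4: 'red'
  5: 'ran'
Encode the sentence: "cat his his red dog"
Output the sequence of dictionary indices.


Look up each word in the dictionary:
  'cat' -> 0
  'his' -> 1
  'his' -> 1
  'red' -> 4
  'dog' -> 2

Encoded: [0, 1, 1, 4, 2]


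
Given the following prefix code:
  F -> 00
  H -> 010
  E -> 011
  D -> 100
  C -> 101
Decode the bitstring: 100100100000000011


Decoding step by step:
Bits 100 -> D
Bits 100 -> D
Bits 100 -> D
Bits 00 -> F
Bits 00 -> F
Bits 00 -> F
Bits 011 -> E


Decoded message: DDDFFFE


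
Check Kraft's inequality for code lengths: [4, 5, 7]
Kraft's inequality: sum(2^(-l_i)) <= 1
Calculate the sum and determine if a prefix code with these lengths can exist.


Sum = 2^(-4) + 2^(-5) + 2^(-7)
    = 0.0625 + 0.03125 + 0.0078125
    = 13/128 = 0.1015625
Since 0.1015625 <= 1, Kraft's inequality IS satisfied.
A prefix code with these lengths CAN exist.

Kraft sum = 0.1015625. Satisfied.


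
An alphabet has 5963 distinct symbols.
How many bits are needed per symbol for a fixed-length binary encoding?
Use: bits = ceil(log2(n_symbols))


log2(5963) = 12.5418
Bracket: 2^12 = 4096 < 5963 <= 2^13 = 8192
So ceil(log2(5963)) = 13

bits = ceil(log2(5963)) = ceil(12.5418) = 13 bits


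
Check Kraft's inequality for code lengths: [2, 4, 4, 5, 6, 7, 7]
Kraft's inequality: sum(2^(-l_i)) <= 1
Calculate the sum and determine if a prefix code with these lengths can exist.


Sum = 2^(-2) + 2^(-4) + 2^(-4) + 2^(-5) + 2^(-6) + 2^(-7) + 2^(-7)
    = 0.25 + 0.0625 + 0.0625 + 0.03125 + 0.015625 + 0.0078125 + 0.0078125
    = 56/128 = 0.4375
Since 0.4375 <= 1, Kraft's inequality IS satisfied.
A prefix code with these lengths CAN exist.

Kraft sum = 0.4375. Satisfied.


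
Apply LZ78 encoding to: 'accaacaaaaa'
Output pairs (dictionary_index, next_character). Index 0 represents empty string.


LZ78 encoding steps:
Dictionary: {0: ''}
Step 1: w='' (idx 0), next='a' -> output (0, 'a'), add 'a' as idx 1
Step 2: w='' (idx 0), next='c' -> output (0, 'c'), add 'c' as idx 2
Step 3: w='c' (idx 2), next='a' -> output (2, 'a'), add 'ca' as idx 3
Step 4: w='a' (idx 1), next='c' -> output (1, 'c'), add 'ac' as idx 4
Step 5: w='a' (idx 1), next='a' -> output (1, 'a'), add 'aa' as idx 5
Step 6: w='aa' (idx 5), next='a' -> output (5, 'a'), add 'aaa' as idx 6


Encoded: [(0, 'a'), (0, 'c'), (2, 'a'), (1, 'c'), (1, 'a'), (5, 'a')]


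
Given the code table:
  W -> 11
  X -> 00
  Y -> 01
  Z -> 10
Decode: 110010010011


Decoding:
11 -> W
00 -> X
10 -> Z
01 -> Y
00 -> X
11 -> W


Result: WXZYXW


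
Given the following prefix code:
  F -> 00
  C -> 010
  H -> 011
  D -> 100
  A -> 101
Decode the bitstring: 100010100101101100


Decoding step by step:
Bits 100 -> D
Bits 010 -> C
Bits 100 -> D
Bits 101 -> A
Bits 101 -> A
Bits 100 -> D


Decoded message: DCDAAD


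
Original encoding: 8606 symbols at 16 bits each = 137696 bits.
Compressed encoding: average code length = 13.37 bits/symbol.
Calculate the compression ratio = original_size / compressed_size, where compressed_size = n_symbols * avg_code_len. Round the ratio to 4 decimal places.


original_size = n_symbols * orig_bits = 8606 * 16 = 137696 bits
compressed_size = n_symbols * avg_code_len = 8606 * 13.37 = 115062.22 bits
ratio = original_size / compressed_size = 137696 / 115062.22 = 1.1967

Compression ratio = 1.1967


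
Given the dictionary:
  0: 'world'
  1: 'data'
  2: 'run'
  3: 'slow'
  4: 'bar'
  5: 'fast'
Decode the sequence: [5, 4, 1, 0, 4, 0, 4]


Look up each index in the dictionary:
  5 -> 'fast'
  4 -> 'bar'
  1 -> 'data'
  0 -> 'world'
  4 -> 'bar'
  0 -> 'world'
  4 -> 'bar'

Decoded: "fast bar data world bar world bar"


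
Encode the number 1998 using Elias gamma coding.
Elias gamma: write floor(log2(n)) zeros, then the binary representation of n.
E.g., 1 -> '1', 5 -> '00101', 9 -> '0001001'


num_bits = floor(log2(1998)) + 1 = 11
leading_zeros = num_bits - 1 = 10
binary(1998) = 11111001110

Elias gamma(1998) = '0000000000' + '11111001110' = 000000000011111001110 (21 bits)


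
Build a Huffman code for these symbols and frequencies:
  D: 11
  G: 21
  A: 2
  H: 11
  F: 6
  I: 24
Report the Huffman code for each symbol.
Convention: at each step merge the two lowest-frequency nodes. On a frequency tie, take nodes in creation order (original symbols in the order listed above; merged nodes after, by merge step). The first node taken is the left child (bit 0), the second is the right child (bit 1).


Huffman tree construction:
Step 1: Merge A(2) + F(6) = 8
Step 2: Merge (A+F)(8) + D(11) = 19
Step 3: Merge H(11) + ((A+F)+D)(19) = 30
Step 4: Merge G(21) + I(24) = 45
Step 5: Merge (H+((A+F)+D))(30) + (G+I)(45) = 75
Read each symbol's code off the tree from the root (left child = 0, right child = 1).

Codes:
  D: 011 (length 3)
  G: 10 (length 2)
  A: 0100 (length 4)
  H: 00 (length 2)
  F: 0101 (length 4)
  I: 11 (length 2)
Average code length: 177/75 = 2.3600 bits/symbol


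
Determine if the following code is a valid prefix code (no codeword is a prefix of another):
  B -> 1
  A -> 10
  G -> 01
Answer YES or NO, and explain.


Checking each pair (does one codeword prefix another?):
  B='1' vs A='10': prefix -- VIOLATION

NO -- this is NOT a valid prefix code. B (1) is a prefix of A (10).


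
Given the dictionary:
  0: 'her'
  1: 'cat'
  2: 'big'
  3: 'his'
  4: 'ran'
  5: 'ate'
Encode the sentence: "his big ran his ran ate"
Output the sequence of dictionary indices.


Look up each word in the dictionary:
  'his' -> 3
  'big' -> 2
  'ran' -> 4
  'his' -> 3
  'ran' -> 4
  'ate' -> 5

Encoded: [3, 2, 4, 3, 4, 5]


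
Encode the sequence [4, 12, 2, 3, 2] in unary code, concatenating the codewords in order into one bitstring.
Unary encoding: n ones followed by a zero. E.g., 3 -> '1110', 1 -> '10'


Encode each number as n ones followed by a terminating 0:
  4 -> 11110 (5 bits)
  12 -> 1111111111110 (13 bits)
  2 -> 110 (3 bits)
  3 -> 1110 (4 bits)
  2 -> 110 (3 bits)
Total length = 5 + 13 + 3 + 4 + 3 = 28 bits.

Unary([4, 12, 2, 3, 2]) = 1111011111111111101101110110 (28 bits)


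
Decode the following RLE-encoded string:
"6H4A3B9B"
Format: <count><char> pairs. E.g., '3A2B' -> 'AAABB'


Expanding each <count><char> pair:
  6H -> 'HHHHHH'
  4A -> 'AAAA'
  3B -> 'BBB'
  9B -> 'BBBBBBBBB'

Decoded = HHHHHHAAAABBBBBBBBBBBB


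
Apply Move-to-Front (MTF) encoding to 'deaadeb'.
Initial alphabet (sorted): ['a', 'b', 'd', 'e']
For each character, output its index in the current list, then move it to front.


MTF encoding:
'd': index 2 in ['a', 'b', 'd', 'e'] -> ['d', 'a', 'b', 'e']
'e': index 3 in ['d', 'a', 'b', 'e'] -> ['e', 'd', 'a', 'b']
'a': index 2 in ['e', 'd', 'a', 'b'] -> ['a', 'e', 'd', 'b']
'a': index 0 in ['a', 'e', 'd', 'b'] -> ['a', 'e', 'd', 'b']
'd': index 2 in ['a', 'e', 'd', 'b'] -> ['d', 'a', 'e', 'b']
'e': index 2 in ['d', 'a', 'e', 'b'] -> ['e', 'd', 'a', 'b']
'b': index 3 in ['e', 'd', 'a', 'b'] -> ['b', 'e', 'd', 'a']


Output: [2, 3, 2, 0, 2, 2, 3]


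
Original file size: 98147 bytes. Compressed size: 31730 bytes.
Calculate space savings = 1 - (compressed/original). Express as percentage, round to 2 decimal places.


ratio = compressed/original = 31730/98147 = 0.323291
savings = 1 - ratio = 1 - 0.323291 = 0.676709
as a percentage: 0.676709 * 100 = 67.67%

Space savings = 1 - 31730/98147 = 67.67%


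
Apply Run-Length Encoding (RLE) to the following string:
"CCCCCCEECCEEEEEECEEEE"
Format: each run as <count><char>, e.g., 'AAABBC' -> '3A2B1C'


Scanning runs left to right:
  i=0: run of 'C' x 6 -> '6C'
  i=6: run of 'E' x 2 -> '2E'
  i=8: run of 'C' x 2 -> '2C'
  i=10: run of 'E' x 6 -> '6E'
  i=16: run of 'C' x 1 -> '1C'
  i=17: run of 'E' x 4 -> '4E'

RLE = 6C2E2C6E1C4E


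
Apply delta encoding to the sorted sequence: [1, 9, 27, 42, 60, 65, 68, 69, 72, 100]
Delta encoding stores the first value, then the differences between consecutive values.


First value: 1
Deltas:
  9 - 1 = 8
  27 - 9 = 18
  42 - 27 = 15
  60 - 42 = 18
  65 - 60 = 5
  68 - 65 = 3
  69 - 68 = 1
  72 - 69 = 3
  100 - 72 = 28


Delta encoded: [1, 8, 18, 15, 18, 5, 3, 1, 3, 28]


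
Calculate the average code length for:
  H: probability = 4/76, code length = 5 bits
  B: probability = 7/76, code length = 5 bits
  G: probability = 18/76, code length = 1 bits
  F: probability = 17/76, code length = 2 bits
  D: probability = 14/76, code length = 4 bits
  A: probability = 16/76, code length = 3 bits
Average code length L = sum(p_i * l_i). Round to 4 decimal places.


Weighted contributions p_i * l_i:
  H: (4/76) * 5 = 20/76
  B: (7/76) * 5 = 35/76
  G: (18/76) * 1 = 18/76
  F: (17/76) * 2 = 34/76
  D: (14/76) * 4 = 56/76
  A: (16/76) * 3 = 48/76
Sum = (20 + 35 + 18 + 34 + 56 + 48)/76 = 211/76

L = 211/76 = 2.7763 bits/symbol


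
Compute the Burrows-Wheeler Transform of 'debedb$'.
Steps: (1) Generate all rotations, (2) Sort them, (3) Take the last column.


Rotations (sorted):
  0: $debedb -> last char: b
  1: b$debed -> last char: d
  2: bedb$de -> last char: e
  3: db$debe -> last char: e
  4: debedb$ -> last char: $
  5: ebedb$d -> last char: d
  6: edb$deb -> last char: b


BWT = bdee$db


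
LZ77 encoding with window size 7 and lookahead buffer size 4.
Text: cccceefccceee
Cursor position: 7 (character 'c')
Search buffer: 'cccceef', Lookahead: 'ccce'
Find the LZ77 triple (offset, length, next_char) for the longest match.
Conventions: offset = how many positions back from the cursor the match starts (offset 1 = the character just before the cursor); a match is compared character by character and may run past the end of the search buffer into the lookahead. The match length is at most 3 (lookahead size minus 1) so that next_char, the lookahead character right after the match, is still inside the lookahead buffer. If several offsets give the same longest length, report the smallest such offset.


Try each offset into the search buffer:
  offset=1 (pos 6, char 'f'): match length 0
  offset=2 (pos 5, char 'e'): match length 0
  offset=3 (pos 4, char 'e'): match length 0
  offset=4 (pos 3, char 'c'): match length 1
  offset=5 (pos 2, char 'c'): match length 2
  offset=6 (pos 1, char 'c'): match length 3
  offset=7 (pos 0, char 'c'): match length 3
Longest match has length 3, found at offsets 6, 7; take the smallest, offset 6.
next_char = character at position 7 + 3 = 10 -> 'e'

Best match: offset=6, length=3 (matching 'ccc' starting at position 1)
LZ77 triple: (6, 3, 'e')


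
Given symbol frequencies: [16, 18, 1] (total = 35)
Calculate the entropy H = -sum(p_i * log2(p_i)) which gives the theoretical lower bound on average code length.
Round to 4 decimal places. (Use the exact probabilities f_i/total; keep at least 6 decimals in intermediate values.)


Per-symbol terms -p_i * log2(p_i) with p_i = f_i/35:
  p = 16/35 = 0.457143: log2(p) = -1.129283, -p*log2(p) = 0.516244
  p = 18/35 = 0.514286: log2(p) = -0.959358, -p*log2(p) = 0.493384
  p = 1/35 = 0.028571: log2(p) = -5.129283, -p*log2(p) = 0.146551
H = 0.516244 + 0.493384 + 0.146551 = 1.156179

H = 1.1562 bits/symbol


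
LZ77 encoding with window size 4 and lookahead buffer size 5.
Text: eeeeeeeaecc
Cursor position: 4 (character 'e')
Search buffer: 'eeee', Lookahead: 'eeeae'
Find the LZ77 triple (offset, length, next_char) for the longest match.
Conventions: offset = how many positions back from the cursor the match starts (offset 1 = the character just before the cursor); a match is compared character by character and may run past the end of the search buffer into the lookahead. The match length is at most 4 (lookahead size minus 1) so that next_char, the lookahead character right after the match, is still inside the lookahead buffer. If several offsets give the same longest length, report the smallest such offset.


Try each offset into the search buffer:
  offset=1 (pos 3, char 'e'): match length 3
  offset=2 (pos 2, char 'e'): match length 3
  offset=3 (pos 1, char 'e'): match length 3
  offset=4 (pos 0, char 'e'): match length 3
Longest match has length 3, found at offsets 1, 2, 3, 4; take the smallest, offset 1.
next_char = character at position 4 + 3 = 7 -> 'a'

Best match: offset=1, length=3 (matching 'eee' starting at position 3)
LZ77 triple: (1, 3, 'a')


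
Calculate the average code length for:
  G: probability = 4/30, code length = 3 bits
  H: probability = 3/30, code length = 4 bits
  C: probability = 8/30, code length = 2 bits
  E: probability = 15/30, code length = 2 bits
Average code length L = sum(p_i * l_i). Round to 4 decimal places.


Weighted contributions p_i * l_i:
  G: (4/30) * 3 = 12/30
  H: (3/30) * 4 = 12/30
  C: (8/30) * 2 = 16/30
  E: (15/30) * 2 = 30/30
Sum = (12 + 12 + 16 + 30)/30 = 70/30

L = 70/30 = 2.3333 bits/symbol


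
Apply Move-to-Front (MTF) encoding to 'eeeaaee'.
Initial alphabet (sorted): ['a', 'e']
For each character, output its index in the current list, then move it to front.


MTF encoding:
'e': index 1 in ['a', 'e'] -> ['e', 'a']
'e': index 0 in ['e', 'a'] -> ['e', 'a']
'e': index 0 in ['e', 'a'] -> ['e', 'a']
'a': index 1 in ['e', 'a'] -> ['a', 'e']
'a': index 0 in ['a', 'e'] -> ['a', 'e']
'e': index 1 in ['a', 'e'] -> ['e', 'a']
'e': index 0 in ['e', 'a'] -> ['e', 'a']


Output: [1, 0, 0, 1, 0, 1, 0]


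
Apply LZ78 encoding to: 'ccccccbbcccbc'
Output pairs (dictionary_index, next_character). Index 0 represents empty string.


LZ78 encoding steps:
Dictionary: {0: ''}
Step 1: w='' (idx 0), next='c' -> output (0, 'c'), add 'c' as idx 1
Step 2: w='c' (idx 1), next='c' -> output (1, 'c'), add 'cc' as idx 2
Step 3: w='cc' (idx 2), next='c' -> output (2, 'c'), add 'ccc' as idx 3
Step 4: w='' (idx 0), next='b' -> output (0, 'b'), add 'b' as idx 4
Step 5: w='b' (idx 4), next='c' -> output (4, 'c'), add 'bc' as idx 5
Step 6: w='cc' (idx 2), next='b' -> output (2, 'b'), add 'ccb' as idx 6
Step 7: w='c' (idx 1), end of input -> output (1, '')


Encoded: [(0, 'c'), (1, 'c'), (2, 'c'), (0, 'b'), (4, 'c'), (2, 'b'), (1, '')]


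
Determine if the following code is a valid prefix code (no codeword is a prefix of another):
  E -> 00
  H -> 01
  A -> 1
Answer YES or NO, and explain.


Checking each pair (does one codeword prefix another?):
  E='00' vs H='01': no prefix
  E='00' vs A='1': no prefix
  H='01' vs E='00': no prefix
  H='01' vs A='1': no prefix
  A='1' vs E='00': no prefix
  A='1' vs H='01': no prefix
No violation found over all pairs.

YES -- this is a valid prefix code. No codeword is a prefix of any other codeword.
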